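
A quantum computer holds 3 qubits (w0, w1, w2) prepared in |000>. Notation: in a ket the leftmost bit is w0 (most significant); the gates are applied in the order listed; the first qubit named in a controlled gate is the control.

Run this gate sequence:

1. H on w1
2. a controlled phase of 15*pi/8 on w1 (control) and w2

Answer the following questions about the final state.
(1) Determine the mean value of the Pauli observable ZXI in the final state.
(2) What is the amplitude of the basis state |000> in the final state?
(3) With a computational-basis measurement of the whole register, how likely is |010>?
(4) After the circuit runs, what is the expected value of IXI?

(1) The expectation value of ZXI is 1.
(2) The final state's coefficient on |000> equals sqrt(2)/2.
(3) Outcome |010> occurs with probability 1/2.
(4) The expectation value of IXI is 1.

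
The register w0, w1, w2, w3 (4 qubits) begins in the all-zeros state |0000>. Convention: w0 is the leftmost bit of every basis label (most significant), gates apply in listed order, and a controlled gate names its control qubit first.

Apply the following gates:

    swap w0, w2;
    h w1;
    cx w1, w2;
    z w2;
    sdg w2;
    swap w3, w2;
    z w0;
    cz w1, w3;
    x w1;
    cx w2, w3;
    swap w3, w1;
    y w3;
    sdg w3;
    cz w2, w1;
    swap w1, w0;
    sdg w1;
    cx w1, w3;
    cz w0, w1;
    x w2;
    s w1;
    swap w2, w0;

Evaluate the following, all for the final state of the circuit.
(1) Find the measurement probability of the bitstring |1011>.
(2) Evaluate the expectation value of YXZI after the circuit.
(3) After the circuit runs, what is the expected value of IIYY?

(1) Outcome |1011> occurs with probability 1/2.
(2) The expectation value of YXZI is 0.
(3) In the final state, IIYY has expectation -1.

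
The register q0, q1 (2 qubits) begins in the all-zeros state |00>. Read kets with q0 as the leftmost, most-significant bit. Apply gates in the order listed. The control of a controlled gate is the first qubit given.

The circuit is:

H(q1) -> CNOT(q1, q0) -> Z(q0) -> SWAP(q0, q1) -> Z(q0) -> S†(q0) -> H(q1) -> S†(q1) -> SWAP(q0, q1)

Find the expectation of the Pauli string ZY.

The expectation value of ZY is -1.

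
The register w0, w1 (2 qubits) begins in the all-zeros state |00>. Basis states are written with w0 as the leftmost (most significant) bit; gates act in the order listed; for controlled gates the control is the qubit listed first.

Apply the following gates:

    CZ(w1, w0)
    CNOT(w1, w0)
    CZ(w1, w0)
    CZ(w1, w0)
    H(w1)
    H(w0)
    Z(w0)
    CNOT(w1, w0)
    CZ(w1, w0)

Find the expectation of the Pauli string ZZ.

In the final state, ZZ has expectation 0.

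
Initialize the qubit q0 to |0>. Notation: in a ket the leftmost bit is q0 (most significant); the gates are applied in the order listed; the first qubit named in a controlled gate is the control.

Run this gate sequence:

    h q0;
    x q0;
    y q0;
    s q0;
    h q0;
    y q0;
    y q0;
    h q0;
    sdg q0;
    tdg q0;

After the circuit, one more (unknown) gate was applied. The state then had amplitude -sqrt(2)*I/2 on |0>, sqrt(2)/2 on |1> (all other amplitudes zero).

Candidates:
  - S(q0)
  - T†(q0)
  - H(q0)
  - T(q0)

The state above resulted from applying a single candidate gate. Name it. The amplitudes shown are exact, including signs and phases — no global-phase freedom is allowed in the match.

The applied gate was T†(q0). Key observation: gates 4-9 undo each other exactly, leaving only the rest of the circuit to track.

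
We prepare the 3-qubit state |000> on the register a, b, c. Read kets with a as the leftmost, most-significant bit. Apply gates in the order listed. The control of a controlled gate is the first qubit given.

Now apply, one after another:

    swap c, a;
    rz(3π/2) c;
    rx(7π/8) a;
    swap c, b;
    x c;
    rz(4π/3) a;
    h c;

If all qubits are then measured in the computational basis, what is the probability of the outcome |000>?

Outcome |000> occurs with probability 1/4 - sqrt(sqrt(2) + 2)/8.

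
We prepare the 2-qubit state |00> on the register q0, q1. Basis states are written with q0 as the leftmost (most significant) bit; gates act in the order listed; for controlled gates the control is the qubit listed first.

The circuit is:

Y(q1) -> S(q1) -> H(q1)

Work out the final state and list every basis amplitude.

After the circuit, the state carries amplitude -sqrt(2)/2 on |00>, sqrt(2)/2 on |01>, 0 on |10>, 0 on |11>.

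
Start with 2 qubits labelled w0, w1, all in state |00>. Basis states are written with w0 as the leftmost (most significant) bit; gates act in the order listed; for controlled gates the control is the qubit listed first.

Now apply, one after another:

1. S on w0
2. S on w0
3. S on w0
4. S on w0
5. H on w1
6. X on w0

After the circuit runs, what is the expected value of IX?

In the final state, IX has expectation 1. Key observation: the block from step 1 through step 4 cancels to the identity and can be dropped.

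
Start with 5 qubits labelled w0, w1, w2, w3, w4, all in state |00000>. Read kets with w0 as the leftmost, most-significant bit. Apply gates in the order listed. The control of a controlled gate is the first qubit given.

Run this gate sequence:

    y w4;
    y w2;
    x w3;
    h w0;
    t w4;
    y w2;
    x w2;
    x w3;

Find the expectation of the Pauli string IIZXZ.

The expectation value of IIZXZ is 0.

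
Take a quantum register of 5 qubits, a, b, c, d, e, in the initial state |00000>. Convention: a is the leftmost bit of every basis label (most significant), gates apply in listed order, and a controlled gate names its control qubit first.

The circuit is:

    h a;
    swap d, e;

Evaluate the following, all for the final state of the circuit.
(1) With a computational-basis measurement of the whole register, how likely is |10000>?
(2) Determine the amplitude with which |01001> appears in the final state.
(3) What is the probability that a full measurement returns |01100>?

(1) The probability of measuring |10000> is 1/2.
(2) The amplitude on |01001> is 0.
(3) A full measurement returns |01100> with probability 0.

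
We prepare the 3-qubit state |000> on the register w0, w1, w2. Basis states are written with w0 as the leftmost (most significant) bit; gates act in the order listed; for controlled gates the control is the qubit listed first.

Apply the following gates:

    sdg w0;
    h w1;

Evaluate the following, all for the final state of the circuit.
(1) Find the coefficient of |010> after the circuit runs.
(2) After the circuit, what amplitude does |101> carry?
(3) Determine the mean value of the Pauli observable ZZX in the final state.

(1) The amplitude on |010> is sqrt(2)/2.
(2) The final state's coefficient on |101> equals 0.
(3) The expectation value of ZZX is 0.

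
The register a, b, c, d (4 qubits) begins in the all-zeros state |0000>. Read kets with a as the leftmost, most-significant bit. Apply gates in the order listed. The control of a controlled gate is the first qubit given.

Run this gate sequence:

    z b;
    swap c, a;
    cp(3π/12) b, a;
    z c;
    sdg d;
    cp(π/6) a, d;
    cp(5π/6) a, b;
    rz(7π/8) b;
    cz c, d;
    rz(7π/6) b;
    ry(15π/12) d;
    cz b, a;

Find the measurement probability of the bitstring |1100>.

The probability of measuring |1100> is 0.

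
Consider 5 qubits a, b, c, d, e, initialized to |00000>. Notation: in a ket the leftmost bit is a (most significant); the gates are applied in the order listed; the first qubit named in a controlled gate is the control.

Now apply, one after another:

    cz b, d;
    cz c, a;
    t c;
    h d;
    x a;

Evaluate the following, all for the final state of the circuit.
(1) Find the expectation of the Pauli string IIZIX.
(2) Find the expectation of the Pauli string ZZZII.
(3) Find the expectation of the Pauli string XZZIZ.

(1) In the final state, IIZIX has expectation 0.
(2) In the final state, ZZZII has expectation -1.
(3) The expectation value of XZZIZ is 0.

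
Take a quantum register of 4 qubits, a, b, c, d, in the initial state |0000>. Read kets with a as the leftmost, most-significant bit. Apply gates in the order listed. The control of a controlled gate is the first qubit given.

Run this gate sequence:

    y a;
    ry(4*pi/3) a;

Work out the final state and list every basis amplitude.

The final amplitudes are -sqrt(3)*I/2 on |0000>, -I/2 on |1000>, and 0 on every other basis state.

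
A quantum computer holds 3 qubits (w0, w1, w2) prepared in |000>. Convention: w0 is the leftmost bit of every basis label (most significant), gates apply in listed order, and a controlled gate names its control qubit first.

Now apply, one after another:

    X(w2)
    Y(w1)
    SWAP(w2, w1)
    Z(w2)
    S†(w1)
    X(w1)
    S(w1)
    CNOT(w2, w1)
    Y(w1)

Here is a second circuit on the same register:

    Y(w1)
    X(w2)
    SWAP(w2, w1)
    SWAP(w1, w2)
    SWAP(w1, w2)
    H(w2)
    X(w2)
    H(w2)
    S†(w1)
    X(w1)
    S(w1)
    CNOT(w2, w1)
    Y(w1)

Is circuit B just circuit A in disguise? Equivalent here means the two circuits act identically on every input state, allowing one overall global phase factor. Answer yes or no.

Yes: on every input state the two circuits agree up to one overall phase factor.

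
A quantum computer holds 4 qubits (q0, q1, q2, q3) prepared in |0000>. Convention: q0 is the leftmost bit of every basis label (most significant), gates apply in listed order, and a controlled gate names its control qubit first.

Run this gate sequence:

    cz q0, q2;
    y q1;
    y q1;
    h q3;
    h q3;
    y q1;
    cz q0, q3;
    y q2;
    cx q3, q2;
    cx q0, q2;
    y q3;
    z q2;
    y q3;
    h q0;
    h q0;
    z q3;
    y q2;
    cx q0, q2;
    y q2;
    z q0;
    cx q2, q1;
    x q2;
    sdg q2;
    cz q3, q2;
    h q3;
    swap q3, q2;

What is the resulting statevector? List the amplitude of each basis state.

After the circuit, the state carries amplitude sqrt(2)/2 on |0000>, sqrt(2)/2 on |0010>, and 0 on every other basis state. Key observation: steps 3-6 multiply out to the identity, so the circuit reduces to the remaining gates.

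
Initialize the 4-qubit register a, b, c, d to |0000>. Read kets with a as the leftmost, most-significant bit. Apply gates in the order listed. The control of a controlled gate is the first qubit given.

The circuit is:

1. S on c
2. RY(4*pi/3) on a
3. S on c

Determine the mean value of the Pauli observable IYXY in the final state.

The expectation value of IYXY is 0.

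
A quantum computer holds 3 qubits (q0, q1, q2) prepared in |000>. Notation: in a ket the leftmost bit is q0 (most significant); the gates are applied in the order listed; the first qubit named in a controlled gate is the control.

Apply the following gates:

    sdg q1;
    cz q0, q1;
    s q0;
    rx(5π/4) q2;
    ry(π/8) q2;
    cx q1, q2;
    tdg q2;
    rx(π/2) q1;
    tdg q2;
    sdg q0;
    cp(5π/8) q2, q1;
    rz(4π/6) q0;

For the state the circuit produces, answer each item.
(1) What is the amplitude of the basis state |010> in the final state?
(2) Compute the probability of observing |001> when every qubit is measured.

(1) The final state's coefficient on |010> equals sqrt(2)*sqrt(sqrt(2)/4 + 1/2)*exp(-I*pi/3)*sin(pi/16)/2 + sqrt(2)*I*sqrt(1/2 - sqrt(2)/4)*exp(-I*pi/3)*cos(pi/16)/2.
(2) Outcome |001> occurs with probability sqrt(2*sqrt(2) + 4)/16 + 1/4.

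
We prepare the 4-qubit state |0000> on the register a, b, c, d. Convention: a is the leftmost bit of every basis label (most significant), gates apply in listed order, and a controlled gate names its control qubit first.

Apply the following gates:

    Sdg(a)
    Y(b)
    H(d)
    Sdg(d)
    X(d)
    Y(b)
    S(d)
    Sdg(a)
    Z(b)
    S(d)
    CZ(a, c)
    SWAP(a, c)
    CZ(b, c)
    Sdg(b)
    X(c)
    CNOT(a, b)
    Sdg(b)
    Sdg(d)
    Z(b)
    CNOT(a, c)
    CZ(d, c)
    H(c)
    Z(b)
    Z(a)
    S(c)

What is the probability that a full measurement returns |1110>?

The probability of measuring |1110> is 0.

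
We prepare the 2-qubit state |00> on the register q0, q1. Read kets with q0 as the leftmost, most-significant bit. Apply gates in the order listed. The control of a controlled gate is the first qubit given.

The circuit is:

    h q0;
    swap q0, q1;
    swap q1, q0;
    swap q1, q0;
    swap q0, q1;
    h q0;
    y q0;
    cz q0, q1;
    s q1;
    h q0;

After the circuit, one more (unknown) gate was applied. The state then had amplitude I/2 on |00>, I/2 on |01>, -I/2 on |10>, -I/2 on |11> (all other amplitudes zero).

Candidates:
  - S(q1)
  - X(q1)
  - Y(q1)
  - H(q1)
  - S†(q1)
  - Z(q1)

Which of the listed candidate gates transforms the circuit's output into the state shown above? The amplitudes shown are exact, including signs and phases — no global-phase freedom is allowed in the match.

The unique candidate consistent with the amplitudes is H(q1). Key observation: the block from step 1 through step 6 cancels to the identity and can be dropped.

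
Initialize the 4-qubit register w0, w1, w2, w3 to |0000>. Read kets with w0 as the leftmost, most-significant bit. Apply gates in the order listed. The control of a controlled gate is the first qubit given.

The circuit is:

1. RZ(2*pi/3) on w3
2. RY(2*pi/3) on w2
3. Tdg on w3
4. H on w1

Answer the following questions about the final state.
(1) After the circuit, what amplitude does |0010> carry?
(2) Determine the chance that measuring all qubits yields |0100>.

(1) The amplitude on |0010> is -sqrt(6)*exp(2*I*pi/3)/4.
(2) The probability of measuring |0100> is 1/8.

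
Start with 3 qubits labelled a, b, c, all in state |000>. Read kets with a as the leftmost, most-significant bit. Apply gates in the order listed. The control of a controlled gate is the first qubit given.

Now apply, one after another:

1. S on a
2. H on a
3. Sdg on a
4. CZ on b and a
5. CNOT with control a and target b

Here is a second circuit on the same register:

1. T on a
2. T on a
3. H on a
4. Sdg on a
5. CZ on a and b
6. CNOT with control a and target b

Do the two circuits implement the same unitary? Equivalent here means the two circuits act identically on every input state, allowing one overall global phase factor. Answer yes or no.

Yes — the two circuits implement the same unitary up to a global phase.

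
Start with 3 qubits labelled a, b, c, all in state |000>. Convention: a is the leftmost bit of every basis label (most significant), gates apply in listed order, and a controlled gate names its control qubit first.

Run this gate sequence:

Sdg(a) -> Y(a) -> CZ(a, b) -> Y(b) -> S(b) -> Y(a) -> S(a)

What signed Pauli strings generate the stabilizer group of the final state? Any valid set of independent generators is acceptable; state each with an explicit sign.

The final state is stabilized by the group generated by +ZII, -IZI, +IIZ; other independent generating sets are equally valid.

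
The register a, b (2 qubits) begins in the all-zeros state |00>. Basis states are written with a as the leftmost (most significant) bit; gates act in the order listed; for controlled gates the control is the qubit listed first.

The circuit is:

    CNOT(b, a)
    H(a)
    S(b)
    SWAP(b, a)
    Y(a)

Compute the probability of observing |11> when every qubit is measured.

A full measurement returns |11> with probability 1/2.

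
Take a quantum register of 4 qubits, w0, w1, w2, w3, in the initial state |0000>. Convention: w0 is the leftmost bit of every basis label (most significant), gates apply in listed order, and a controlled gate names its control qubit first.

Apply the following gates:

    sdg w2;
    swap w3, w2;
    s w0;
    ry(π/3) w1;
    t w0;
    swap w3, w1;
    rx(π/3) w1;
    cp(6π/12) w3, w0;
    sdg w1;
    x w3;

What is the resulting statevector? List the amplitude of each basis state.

After the circuit, the state carries amplitude sqrt(3)/4 on |0000>, 3/4 on |0001>, -1/4 on |0100>, -sqrt(3)/4 on |0101>, and 0 on every other basis state.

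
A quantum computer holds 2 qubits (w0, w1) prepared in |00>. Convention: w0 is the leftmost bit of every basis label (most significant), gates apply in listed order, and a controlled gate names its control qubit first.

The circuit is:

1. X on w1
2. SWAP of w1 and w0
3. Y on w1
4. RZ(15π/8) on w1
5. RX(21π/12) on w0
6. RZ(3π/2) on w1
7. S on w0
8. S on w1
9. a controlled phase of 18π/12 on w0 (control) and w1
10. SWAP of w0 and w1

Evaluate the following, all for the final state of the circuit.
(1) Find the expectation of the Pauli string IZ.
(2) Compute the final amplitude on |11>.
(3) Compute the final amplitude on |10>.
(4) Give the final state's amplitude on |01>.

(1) The expectation value of IZ is -sqrt(2)/2.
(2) The amplitude on |11> is -sqrt(sqrt(2) + 2)*exp(11*I*pi/16)/2.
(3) The amplitude on |10> is sqrt(2 - sqrt(2))*exp(3*I*pi/16)/2.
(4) The final state's coefficient on |01> equals 0.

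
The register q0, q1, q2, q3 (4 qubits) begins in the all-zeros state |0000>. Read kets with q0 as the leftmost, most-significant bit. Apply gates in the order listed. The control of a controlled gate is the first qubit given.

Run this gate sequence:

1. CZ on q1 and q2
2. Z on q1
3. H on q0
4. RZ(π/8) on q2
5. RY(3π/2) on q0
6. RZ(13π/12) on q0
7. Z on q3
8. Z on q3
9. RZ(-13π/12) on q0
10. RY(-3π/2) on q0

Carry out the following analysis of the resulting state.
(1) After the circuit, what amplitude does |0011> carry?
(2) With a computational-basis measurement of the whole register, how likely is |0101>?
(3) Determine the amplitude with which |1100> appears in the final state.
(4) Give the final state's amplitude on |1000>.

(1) |0011> carries amplitude 0 in the final state. Key observation: steps 5-10 multiply out to the identity, so the circuit reduces to the remaining gates.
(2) A full measurement returns |0101> with probability 0.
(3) The final state's coefficient on |1100> equals 0.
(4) The amplitude on |1000> is -sqrt(2)*exp(15*I*pi/16)/2.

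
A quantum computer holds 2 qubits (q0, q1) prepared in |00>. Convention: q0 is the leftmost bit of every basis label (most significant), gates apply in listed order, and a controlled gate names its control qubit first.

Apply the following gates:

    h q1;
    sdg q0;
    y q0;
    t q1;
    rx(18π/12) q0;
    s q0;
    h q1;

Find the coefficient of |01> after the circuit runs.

The amplitude on |01> is sqrt(2)*(1 - exp(I*pi/4))/4.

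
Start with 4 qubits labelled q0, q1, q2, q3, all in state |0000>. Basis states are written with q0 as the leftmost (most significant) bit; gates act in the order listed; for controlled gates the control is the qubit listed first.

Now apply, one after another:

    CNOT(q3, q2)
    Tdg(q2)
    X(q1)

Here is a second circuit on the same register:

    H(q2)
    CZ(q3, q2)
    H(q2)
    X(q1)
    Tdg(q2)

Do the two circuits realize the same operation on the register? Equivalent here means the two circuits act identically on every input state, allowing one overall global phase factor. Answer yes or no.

Yes — the two circuits implement the same unitary up to a global phase.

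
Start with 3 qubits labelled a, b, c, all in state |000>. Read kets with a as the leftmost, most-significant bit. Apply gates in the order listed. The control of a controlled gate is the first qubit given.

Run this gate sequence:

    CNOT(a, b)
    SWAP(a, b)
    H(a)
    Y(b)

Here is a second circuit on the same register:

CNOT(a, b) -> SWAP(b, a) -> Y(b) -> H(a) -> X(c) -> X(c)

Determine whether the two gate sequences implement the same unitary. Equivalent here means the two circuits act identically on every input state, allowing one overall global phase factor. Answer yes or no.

Yes: on every input state the two circuits agree up to one overall phase factor.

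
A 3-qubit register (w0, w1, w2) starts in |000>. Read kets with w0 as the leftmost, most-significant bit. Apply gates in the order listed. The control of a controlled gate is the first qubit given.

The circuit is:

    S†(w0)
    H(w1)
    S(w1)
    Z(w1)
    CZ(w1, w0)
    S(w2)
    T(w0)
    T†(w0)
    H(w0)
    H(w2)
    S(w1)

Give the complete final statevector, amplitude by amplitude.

After the circuit, the state carries amplitude sqrt(2)/4 on |000>, sqrt(2)/4 on |001>, sqrt(2)/4 on |010>, sqrt(2)/4 on |011>, sqrt(2)/4 on |100>, sqrt(2)/4 on |101>, sqrt(2)/4 on |110>, sqrt(2)/4 on |111>.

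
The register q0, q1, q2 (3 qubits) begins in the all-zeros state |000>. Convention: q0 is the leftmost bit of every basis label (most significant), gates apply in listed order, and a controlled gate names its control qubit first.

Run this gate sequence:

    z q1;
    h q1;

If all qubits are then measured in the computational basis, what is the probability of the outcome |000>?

Outcome |000> occurs with probability 1/2.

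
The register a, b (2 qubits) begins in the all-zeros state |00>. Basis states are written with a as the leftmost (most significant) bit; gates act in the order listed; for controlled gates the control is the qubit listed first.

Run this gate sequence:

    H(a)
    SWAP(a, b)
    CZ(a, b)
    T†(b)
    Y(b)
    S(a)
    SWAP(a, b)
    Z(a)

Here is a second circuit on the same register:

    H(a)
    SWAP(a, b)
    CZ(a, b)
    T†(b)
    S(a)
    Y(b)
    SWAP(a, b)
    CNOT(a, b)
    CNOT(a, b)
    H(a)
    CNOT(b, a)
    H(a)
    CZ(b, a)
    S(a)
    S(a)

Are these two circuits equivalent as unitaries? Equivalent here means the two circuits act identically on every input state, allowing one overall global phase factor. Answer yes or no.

Yes — the two circuits implement the same unitary up to a global phase.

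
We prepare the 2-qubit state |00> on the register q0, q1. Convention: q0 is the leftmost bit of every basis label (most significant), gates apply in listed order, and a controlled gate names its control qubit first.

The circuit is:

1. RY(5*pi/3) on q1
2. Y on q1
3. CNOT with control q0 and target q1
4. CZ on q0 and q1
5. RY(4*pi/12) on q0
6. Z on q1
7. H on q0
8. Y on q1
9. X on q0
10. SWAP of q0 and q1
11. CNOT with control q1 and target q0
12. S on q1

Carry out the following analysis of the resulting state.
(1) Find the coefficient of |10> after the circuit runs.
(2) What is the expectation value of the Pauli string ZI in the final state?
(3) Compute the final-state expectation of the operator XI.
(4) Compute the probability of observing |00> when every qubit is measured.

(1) The amplitude on |10> is -sqrt(2)/8 + sqrt(6)/8.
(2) The expectation value of ZI is -sqrt(3)/4.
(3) The observable XI averages to sqrt(3)/2.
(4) A full measurement returns |00> with probability 3/8 - 3*sqrt(3)/16.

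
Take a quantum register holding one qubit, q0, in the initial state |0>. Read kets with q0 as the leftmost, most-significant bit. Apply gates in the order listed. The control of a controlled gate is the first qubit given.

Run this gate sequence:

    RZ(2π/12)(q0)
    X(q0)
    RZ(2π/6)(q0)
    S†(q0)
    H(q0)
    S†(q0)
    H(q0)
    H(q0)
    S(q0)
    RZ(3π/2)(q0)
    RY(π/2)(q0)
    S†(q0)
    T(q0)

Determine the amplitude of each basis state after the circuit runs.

After the circuit, the state carries amplitude (1 + I)*exp(I*pi/3)/2 on |0>, (-exp(11*I*pi/12) + exp(5*I*pi/12))*exp(2*I*pi/3)/2 on |1>. Key observation: steps 7-8 multiply out to the identity, so the circuit reduces to the remaining gates.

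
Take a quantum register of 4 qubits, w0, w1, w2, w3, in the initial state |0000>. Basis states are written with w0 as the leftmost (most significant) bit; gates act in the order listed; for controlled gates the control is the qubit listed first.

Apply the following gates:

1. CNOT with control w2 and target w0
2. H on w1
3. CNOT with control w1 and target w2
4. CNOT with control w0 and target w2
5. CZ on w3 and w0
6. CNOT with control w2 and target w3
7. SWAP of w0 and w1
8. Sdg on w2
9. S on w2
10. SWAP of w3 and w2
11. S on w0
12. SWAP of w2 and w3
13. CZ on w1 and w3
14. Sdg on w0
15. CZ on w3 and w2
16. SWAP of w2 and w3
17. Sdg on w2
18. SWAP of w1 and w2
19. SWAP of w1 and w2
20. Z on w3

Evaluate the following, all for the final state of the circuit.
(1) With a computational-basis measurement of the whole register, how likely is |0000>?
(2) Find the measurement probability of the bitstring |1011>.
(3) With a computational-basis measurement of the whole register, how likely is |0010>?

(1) A full measurement returns |0000> with probability 1/2.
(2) A full measurement returns |1011> with probability 1/2.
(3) The probability of measuring |0010> is 0.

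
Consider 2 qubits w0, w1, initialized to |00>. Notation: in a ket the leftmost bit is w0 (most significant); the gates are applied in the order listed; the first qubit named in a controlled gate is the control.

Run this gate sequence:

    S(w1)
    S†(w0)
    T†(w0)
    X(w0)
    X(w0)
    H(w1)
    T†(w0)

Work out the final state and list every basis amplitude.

The resulting statevector has amplitude sqrt(2)/2 on |00>, sqrt(2)/2 on |01>, 0 on |10>, 0 on |11>. Key observation: the block from step 4 through step 5 cancels to the identity and can be dropped.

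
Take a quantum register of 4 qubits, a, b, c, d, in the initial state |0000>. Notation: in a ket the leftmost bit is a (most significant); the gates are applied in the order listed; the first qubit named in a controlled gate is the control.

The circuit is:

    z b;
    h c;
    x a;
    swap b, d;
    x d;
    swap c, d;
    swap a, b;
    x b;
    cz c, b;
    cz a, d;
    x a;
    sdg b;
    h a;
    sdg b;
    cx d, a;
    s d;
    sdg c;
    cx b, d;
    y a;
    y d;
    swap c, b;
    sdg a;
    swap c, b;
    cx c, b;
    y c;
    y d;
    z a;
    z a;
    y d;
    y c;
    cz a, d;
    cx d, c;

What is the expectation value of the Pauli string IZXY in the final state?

The observable IZXY averages to 0.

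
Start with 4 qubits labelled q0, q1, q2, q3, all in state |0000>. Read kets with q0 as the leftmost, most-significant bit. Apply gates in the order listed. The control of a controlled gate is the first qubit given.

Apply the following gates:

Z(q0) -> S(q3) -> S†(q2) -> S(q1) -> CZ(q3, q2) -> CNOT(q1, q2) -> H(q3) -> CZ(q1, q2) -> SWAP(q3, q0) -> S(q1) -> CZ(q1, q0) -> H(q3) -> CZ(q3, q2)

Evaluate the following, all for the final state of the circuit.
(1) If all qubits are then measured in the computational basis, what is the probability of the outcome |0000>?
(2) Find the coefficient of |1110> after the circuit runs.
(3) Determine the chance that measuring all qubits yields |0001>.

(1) A full measurement returns |0000> with probability 1/4.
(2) The final state's coefficient on |1110> equals 0.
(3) Outcome |0001> occurs with probability 1/4.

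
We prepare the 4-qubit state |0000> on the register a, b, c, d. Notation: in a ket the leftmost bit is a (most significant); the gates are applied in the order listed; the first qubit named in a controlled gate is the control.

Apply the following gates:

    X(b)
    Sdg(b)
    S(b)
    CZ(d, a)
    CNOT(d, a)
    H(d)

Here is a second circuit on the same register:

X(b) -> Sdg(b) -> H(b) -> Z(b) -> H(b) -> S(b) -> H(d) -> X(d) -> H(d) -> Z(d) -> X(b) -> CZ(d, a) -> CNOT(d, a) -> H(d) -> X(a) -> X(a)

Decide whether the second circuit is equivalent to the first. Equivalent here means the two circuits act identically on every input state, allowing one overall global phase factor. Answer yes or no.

No: there is an input state on which the two circuits produce genuinely different outputs (not merely differing by a phase).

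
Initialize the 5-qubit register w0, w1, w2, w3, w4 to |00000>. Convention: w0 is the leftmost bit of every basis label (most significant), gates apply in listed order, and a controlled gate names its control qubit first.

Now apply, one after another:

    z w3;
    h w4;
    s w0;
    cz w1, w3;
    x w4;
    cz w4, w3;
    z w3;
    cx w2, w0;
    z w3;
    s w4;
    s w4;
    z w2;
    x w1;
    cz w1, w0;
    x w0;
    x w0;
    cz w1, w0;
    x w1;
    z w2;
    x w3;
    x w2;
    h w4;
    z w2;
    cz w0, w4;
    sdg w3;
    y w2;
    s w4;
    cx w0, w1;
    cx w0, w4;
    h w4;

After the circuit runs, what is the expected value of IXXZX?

In the final state, IXXZX has expectation 0. Key observation: the block from step 12 through step 19 cancels to the identity and can be dropped.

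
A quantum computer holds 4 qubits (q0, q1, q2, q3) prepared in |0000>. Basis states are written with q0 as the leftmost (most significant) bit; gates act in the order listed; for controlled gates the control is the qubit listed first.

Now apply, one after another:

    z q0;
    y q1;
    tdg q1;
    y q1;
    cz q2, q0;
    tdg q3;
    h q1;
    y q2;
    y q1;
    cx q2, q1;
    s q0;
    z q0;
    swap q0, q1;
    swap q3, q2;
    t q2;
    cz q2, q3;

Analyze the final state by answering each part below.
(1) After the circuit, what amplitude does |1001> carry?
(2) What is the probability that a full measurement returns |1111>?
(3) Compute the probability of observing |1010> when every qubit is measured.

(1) |1001> carries amplitude -sqrt(2)*exp(3*I*pi/4)/2 in the final state.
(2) Outcome |1111> occurs with probability 0.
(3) The probability of measuring |1010> is 0.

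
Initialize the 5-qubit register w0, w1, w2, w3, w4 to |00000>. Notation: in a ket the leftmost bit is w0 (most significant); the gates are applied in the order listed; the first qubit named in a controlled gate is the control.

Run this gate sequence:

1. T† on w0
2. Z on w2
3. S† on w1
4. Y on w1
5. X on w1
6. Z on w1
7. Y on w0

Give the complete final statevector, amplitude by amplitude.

The resulting statevector has amplitude -1 on |10000>, and 0 on every other basis state.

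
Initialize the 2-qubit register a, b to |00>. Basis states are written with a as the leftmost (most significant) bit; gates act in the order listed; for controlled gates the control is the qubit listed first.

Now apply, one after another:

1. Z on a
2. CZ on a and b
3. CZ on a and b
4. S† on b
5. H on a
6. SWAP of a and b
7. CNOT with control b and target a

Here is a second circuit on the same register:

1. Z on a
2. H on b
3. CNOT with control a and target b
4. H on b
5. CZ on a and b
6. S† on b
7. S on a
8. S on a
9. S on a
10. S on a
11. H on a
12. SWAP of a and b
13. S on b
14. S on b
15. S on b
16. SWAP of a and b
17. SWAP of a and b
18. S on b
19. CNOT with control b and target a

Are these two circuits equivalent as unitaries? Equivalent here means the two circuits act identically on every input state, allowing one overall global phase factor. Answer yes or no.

Yes: on every input state the two circuits agree up to one overall phase factor.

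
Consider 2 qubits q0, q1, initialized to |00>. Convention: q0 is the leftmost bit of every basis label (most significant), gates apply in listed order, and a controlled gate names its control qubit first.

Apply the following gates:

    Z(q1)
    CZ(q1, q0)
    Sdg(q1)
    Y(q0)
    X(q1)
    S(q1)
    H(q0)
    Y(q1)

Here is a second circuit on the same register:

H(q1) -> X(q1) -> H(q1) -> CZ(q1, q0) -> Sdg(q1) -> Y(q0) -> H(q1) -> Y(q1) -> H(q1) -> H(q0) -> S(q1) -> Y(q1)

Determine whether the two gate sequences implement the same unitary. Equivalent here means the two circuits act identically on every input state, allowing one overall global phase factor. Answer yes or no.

No, they are not equivalent — no single phase factor reconciles the two unitaries.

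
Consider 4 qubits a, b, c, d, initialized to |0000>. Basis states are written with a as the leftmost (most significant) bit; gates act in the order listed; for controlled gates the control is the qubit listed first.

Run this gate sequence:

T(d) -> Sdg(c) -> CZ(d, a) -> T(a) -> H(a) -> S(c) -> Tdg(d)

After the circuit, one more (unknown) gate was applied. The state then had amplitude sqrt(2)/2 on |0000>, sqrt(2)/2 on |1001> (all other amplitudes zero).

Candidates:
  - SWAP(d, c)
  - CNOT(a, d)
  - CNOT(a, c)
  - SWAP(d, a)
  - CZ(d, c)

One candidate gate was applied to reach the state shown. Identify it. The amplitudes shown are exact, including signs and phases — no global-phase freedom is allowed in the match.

The unique candidate consistent with the amplitudes is CNOT(a, d).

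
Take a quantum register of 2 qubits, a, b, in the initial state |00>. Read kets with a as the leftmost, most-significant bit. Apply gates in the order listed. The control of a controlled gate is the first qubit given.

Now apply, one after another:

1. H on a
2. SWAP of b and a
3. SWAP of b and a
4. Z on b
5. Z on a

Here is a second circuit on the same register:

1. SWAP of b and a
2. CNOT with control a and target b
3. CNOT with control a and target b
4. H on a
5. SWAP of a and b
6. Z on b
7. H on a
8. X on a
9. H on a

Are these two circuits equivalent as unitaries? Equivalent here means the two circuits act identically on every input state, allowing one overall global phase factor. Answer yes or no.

No, they are not equivalent — no single phase factor reconciles the two unitaries.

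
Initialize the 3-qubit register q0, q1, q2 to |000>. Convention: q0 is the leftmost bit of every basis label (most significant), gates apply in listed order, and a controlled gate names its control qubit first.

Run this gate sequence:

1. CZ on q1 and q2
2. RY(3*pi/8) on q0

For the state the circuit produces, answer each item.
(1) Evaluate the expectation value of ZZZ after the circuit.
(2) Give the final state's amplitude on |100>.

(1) In the final state, ZZZ has expectation sqrt(2 - sqrt(2))/2.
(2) The amplitude on |100> is sin(3*pi/16).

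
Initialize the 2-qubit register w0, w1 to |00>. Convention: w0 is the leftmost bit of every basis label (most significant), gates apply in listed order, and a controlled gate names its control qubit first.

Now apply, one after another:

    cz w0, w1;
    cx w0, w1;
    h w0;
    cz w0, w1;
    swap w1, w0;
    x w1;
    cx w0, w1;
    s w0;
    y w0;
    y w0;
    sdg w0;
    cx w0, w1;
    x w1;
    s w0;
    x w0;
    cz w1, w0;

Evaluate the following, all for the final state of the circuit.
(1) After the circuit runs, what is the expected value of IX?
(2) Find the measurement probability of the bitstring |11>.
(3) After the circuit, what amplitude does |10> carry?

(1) The observable IX averages to -1.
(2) The probability of measuring |11> is 1/2.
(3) The amplitude on |10> is sqrt(2)/2.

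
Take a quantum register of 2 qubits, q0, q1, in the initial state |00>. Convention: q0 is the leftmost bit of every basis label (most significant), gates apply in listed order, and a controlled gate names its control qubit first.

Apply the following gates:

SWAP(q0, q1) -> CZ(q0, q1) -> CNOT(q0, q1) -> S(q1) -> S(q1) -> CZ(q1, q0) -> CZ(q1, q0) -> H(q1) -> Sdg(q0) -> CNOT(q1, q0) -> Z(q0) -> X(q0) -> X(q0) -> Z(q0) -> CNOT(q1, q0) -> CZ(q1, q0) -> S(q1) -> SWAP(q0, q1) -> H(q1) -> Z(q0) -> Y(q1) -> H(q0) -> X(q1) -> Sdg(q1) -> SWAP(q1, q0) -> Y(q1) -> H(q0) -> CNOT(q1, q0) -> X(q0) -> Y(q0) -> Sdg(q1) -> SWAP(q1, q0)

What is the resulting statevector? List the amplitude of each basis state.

The final amplitudes are 1/2 on |00>, I/2 on |01>, -I/2 on |10>, -1/2 on |11>. Key observation: steps 10-15 multiply out to the identity, so the circuit reduces to the remaining gates.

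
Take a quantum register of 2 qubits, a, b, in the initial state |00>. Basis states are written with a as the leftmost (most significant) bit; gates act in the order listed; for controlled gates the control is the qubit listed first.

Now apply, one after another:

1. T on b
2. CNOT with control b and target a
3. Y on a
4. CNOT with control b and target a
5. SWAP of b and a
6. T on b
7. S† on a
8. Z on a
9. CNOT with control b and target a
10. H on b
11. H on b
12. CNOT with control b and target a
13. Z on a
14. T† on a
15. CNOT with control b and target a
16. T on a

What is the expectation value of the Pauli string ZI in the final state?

The expectation value of ZI is -1. Key observation: steps 8-13 multiply out to the identity, so the circuit reduces to the remaining gates.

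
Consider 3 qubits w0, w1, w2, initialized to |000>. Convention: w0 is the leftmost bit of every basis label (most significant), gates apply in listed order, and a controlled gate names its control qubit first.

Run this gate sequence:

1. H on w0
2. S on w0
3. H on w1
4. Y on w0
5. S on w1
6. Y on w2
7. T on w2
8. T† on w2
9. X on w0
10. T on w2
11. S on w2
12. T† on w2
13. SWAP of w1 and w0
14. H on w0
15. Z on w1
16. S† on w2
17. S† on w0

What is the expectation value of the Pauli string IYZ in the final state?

The expectation value of IYZ is -1.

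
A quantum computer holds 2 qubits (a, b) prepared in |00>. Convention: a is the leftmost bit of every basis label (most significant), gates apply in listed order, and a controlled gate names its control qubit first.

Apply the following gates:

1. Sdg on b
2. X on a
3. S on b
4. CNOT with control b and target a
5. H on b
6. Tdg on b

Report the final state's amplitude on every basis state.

After the circuit, the state carries amplitude 0 on |00>, 0 on |01>, sqrt(2)/2 on |10>, -sqrt(2)*exp(3*I*pi/4)/2 on |11>.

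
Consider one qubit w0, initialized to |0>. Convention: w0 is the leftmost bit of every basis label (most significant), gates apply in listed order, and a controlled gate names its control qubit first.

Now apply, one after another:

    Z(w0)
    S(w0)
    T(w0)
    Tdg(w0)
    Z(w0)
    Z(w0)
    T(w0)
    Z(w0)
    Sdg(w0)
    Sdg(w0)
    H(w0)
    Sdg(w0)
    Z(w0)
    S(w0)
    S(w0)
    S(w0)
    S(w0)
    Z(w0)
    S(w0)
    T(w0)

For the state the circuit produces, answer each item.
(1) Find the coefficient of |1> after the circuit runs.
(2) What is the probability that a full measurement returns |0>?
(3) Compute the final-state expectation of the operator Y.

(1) |1> carries amplitude sqrt(2)*exp(I*pi/4)/2 in the final state. Key observation: steps 14-17 multiply out to the identity, so the circuit reduces to the remaining gates.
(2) The probability of measuring |0> is 1/2.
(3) The observable Y averages to sqrt(2)/2.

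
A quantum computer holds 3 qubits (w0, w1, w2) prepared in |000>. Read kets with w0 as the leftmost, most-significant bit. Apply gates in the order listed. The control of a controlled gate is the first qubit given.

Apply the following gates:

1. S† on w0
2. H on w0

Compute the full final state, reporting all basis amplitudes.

The resulting statevector has amplitude sqrt(2)/2 on |000>, sqrt(2)/2 on |100>, and 0 on every other basis state.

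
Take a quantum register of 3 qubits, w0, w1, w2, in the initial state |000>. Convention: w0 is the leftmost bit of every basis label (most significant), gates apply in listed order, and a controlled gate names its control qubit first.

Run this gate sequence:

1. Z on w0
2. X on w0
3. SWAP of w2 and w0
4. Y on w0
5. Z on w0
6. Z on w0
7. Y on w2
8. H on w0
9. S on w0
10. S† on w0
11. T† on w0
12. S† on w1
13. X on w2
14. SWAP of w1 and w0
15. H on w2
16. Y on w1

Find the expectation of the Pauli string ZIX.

In the final state, ZIX has expectation -1.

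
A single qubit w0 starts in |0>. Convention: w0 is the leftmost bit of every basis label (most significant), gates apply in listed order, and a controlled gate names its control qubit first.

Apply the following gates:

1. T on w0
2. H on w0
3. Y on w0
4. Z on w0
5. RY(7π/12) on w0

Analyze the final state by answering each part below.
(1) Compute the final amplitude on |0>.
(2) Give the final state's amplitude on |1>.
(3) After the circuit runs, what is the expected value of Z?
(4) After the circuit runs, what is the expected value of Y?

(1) The amplitude on |0> is I*(-sqrt(6*sqrt(2) + 12)/8 + sqrt(4 - 2*sqrt(2))/8 + sqrt(12 - 6*sqrt(2))/8 + sqrt(2*sqrt(2) + 4)/8).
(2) |1> carries amplitude I*(-sqrt(6*sqrt(2) + 12)/8 - sqrt(2*sqrt(2) + 4)/8 - sqrt(12 - 6*sqrt(2))/8 + sqrt(4 - 2*sqrt(2))/8) in the final state.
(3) The observable Z averages to -sqrt(6)/4 - sqrt(2)/4.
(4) In the final state, Y has expectation 0.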